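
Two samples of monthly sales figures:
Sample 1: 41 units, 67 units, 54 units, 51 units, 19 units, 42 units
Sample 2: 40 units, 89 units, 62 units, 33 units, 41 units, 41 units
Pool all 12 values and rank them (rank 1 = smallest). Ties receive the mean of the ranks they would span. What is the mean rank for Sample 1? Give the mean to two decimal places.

6.83

Sorted (ascending): 19, 33, 40, 41, 41, 41, 42, 51, 54, 62, 67, 89
The 3 values of 41 occupy positions 4–6 → average rank 5.
Sample 1 values → pooled ranks: 41→5, 67→11, 54→9, 51→8, 19→1, 42→7
Mean rank = (5 + 11 + 9 + 8 + 1 + 7) / 6 = 6.83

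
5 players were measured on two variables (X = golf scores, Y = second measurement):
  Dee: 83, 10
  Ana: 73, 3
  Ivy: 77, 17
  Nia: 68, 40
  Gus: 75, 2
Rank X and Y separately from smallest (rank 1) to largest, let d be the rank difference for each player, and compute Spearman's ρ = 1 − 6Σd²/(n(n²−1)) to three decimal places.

Ranks of variable 1: 5, 2, 4, 1, 3
Ranks of variable 2: 3, 2, 4, 5, 1
d = r₁ − r₂: 2, 0, 0, -4, 2
d²: 4, 0, 0, 16, 4; Σd² = 24
ρ = 1 − 6·24/(5·24) = 1 − 144/120 = -0.200

-0.200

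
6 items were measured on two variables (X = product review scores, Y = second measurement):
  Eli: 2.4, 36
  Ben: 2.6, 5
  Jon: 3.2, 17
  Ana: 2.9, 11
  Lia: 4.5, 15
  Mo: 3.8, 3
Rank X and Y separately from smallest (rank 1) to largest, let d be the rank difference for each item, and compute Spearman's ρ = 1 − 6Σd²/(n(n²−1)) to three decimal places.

Ranks of variable 1: 1, 2, 4, 3, 6, 5
Ranks of variable 2: 6, 2, 5, 3, 4, 1
d = r₁ − r₂: -5, 0, -1, 0, 2, 4
d²: 25, 0, 1, 0, 4, 16; Σd² = 46
ρ = 1 − 6·46/(6·35) = 1 − 276/210 = -0.314

-0.314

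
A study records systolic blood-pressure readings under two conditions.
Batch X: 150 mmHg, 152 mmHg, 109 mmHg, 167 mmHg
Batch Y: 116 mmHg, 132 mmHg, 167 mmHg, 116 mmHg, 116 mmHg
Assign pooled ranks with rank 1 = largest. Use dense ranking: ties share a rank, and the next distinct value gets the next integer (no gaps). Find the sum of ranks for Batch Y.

20

Sorted (descending): 167, 167, 152, 150, 132, 116, 116, 116, 109
The 2 values of 167 share dense rank 1.
The 3 values of 116 share dense rank 5.
Remaining distinct values take the next consecutive integers.
Batch Y values → pooled ranks: 116→5, 132→4, 167→1, 116→5, 116→5
Rank sum = 5 + 4 + 1 + 5 + 5 = 20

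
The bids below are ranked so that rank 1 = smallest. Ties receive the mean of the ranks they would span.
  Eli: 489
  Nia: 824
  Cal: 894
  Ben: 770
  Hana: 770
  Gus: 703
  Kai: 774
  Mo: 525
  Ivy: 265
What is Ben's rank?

5.5

Sorted (ascending): 265, 489, 525, 703, 770, 770, 774, 824, 894
The 2 values of 770 occupy positions 5–6 → average rank (5+6)/2 = 5.5.
Ben has value 770 → rank 5.5.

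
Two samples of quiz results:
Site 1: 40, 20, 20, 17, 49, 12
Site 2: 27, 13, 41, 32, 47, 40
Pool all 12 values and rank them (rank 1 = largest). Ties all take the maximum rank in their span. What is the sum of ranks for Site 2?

34

Sorted (descending): 49, 47, 41, 40, 40, 32, 27, 20, 20, 17, 13, 12
The 2 values of 40 occupy positions 4–5 → each gets rank 5.
The 2 values of 20 occupy positions 8–9 → each gets rank 9.
Site 2 values → pooled ranks: 27→7, 13→11, 41→3, 32→6, 47→2, 40→5
Rank sum = 7 + 11 + 3 + 6 + 2 + 5 = 34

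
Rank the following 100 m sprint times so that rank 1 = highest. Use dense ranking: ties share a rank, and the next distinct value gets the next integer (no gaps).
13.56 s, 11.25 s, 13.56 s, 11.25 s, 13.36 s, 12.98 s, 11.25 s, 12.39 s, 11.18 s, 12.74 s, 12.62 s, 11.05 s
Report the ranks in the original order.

1, 7, 1, 7, 2, 3, 7, 6, 8, 4, 5, 9

Sorted (descending): 13.56, 13.56, 13.36, 12.98, 12.74, 12.62, 12.39, 11.25, 11.25, 11.25, 11.18, 11.05
The 2 values of 13.56 share dense rank 1.
The 3 values of 11.25 share dense rank 7.
Remaining distinct values take the next consecutive integers.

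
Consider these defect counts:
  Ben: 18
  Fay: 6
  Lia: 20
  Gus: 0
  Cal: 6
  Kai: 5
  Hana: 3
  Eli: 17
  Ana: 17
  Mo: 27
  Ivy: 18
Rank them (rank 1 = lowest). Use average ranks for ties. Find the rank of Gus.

Sorted (ascending): 0, 3, 5, 6, 6, 17, 17, 18, 18, 20, 27
The 2 values of 6 occupy positions 4–5 → average rank (4+5)/2 = 4.5.
The 2 values of 17 occupy positions 6–7 → average rank (6+7)/2 = 6.5.
The 2 values of 18 occupy positions 8–9 → average rank (8+9)/2 = 8.5.
Gus has value 0 → rank 1.

1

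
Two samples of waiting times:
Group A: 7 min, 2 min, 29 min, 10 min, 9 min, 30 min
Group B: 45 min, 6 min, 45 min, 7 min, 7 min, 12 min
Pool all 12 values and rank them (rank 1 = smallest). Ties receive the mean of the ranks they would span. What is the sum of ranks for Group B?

Sorted (ascending): 2, 6, 7, 7, 7, 9, 10, 12, 29, 30, 45, 45
The 3 values of 7 occupy positions 3–5 → average rank 4.
The 2 values of 45 occupy positions 11–12 → average rank (11+12)/2 = 11.5.
Group B values → pooled ranks: 45→11.5, 6→2, 45→11.5, 7→4, 7→4, 12→8
Rank sum = 11.5 + 2 + 11.5 + 4 + 4 + 8 = 41

41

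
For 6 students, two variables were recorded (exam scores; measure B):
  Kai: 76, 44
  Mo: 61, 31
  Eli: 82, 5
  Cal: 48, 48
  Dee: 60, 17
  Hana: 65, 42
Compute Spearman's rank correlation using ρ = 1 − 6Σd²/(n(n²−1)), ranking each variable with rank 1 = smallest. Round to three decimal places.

Ranks of variable 1: 5, 3, 6, 1, 2, 4
Ranks of variable 2: 5, 3, 1, 6, 2, 4
d = r₁ − r₂: 0, 0, 5, -5, 0, 0
d²: 0, 0, 25, 25, 0, 0; Σd² = 50
ρ = 1 − 6·50/(6·35) = 1 − 300/210 = -0.429

-0.429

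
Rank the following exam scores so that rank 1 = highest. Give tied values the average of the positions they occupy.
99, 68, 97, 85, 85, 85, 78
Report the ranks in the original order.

1, 7, 2, 4, 4, 4, 6

Sorted (descending): 99, 97, 85, 85, 85, 78, 68
The 3 values of 85 occupy positions 3–5 → average rank 4.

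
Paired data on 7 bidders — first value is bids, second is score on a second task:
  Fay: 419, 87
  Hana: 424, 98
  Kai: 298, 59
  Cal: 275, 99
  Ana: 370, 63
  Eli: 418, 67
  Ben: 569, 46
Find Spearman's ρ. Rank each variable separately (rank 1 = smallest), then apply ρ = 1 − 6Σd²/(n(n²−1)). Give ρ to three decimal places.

Ranks of variable 1: 5, 6, 2, 1, 3, 4, 7
Ranks of variable 2: 5, 6, 2, 7, 3, 4, 1
d = r₁ − r₂: 0, 0, 0, -6, 0, 0, 6
d²: 0, 0, 0, 36, 0, 0, 36; Σd² = 72
ρ = 1 − 6·72/(7·48) = 1 − 432/336 = -0.286

-0.286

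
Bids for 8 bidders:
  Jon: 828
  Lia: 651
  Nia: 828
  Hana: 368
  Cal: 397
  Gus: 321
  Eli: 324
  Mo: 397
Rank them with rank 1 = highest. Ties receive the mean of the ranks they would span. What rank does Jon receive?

1.5

Sorted (descending): 828, 828, 651, 397, 397, 368, 324, 321
The 2 values of 828 occupy positions 1–2 → average rank (1+2)/2 = 1.5.
The 2 values of 397 occupy positions 4–5 → average rank (4+5)/2 = 4.5.
Jon has value 828 → rank 1.5.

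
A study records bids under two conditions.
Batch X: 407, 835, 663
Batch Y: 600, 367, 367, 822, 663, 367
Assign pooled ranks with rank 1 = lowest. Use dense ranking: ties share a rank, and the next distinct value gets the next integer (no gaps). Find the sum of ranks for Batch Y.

15

Sorted (ascending): 367, 367, 367, 407, 600, 663, 663, 822, 835
The 3 values of 367 share dense rank 1.
The 2 values of 663 share dense rank 4.
Remaining distinct values take the next consecutive integers.
Batch Y values → pooled ranks: 600→3, 367→1, 367→1, 822→5, 663→4, 367→1
Rank sum = 3 + 1 + 1 + 5 + 4 + 1 = 15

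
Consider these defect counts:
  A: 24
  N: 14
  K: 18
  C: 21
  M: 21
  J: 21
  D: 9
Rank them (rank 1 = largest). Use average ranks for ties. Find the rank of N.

6

Sorted (descending): 24, 21, 21, 21, 18, 14, 9
The 3 values of 21 occupy positions 2–4 → average rank 3.
N has value 14 → rank 6.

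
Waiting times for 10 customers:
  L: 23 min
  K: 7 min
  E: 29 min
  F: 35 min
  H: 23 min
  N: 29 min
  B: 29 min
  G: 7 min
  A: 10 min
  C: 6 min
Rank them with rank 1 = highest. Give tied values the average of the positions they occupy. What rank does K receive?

Sorted (descending): 35, 29, 29, 29, 23, 23, 10, 7, 7, 6
The 3 values of 29 occupy positions 2–4 → average rank 3.
The 2 values of 23 occupy positions 5–6 → average rank (5+6)/2 = 5.5.
The 2 values of 7 occupy positions 8–9 → average rank (8+9)/2 = 8.5.
K has value 7 min → rank 8.5.

8.5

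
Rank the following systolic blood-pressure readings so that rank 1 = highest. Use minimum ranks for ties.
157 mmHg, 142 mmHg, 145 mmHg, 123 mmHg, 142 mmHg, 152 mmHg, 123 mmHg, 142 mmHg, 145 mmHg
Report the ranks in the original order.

1, 5, 3, 8, 5, 2, 8, 5, 3

Sorted (descending): 157, 152, 145, 145, 142, 142, 142, 123, 123
The 2 values of 145 occupy positions 3–4 → each gets rank 3.
The 3 values of 142 occupy positions 5–7 → each gets rank 5.
The 2 values of 123 occupy positions 8–9 → each gets rank 8.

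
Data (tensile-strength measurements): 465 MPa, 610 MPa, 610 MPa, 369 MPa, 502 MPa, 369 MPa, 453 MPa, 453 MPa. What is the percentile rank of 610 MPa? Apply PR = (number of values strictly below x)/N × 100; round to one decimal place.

N = 8.
Strictly below 610: 6. Equal to 610: 2.
PR = 6/8 × 100 = 75.0

75.0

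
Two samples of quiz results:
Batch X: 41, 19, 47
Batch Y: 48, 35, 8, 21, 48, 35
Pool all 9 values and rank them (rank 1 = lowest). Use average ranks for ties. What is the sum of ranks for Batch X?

Sorted (ascending): 8, 19, 21, 35, 35, 41, 47, 48, 48
The 2 values of 35 occupy positions 4–5 → average rank (4+5)/2 = 4.5.
The 2 values of 48 occupy positions 8–9 → average rank (8+9)/2 = 8.5.
Batch X values → pooled ranks: 41→6, 19→2, 47→7
Rank sum = 6 + 2 + 7 = 15

15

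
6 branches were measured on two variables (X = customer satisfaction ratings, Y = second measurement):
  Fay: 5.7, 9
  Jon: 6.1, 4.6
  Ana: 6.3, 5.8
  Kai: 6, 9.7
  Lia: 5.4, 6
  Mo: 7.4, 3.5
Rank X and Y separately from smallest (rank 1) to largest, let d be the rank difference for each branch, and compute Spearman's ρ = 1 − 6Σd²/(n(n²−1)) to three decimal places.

-0.714

Ranks of variable 1: 2, 4, 5, 3, 1, 6
Ranks of variable 2: 5, 2, 3, 6, 4, 1
d = r₁ − r₂: -3, 2, 2, -3, -3, 5
d²: 9, 4, 4, 9, 9, 25; Σd² = 60
ρ = 1 − 6·60/(6·35) = 1 − 360/210 = -0.714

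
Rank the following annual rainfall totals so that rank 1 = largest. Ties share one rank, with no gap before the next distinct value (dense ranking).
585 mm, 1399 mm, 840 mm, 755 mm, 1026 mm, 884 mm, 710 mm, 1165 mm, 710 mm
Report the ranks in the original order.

Sorted (descending): 1399, 1165, 1026, 884, 840, 755, 710, 710, 585
The 2 values of 710 share dense rank 7.
Remaining distinct values take the next consecutive integers.

8, 1, 5, 6, 3, 4, 7, 2, 7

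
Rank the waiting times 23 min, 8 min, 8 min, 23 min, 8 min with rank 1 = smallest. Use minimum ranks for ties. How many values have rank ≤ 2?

Sorted (ascending): 8, 8, 8, 23, 23
The 3 values of 8 occupy positions 1–3 → each gets rank 1.
The 2 values of 23 occupy positions 4–5 → each gets rank 4.
Ranks ≤ 2: {1, 1, 1} → 3 values.

3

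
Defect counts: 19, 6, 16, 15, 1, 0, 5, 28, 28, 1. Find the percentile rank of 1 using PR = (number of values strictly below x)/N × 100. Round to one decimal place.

10.0

N = 10.
Strictly below 1: 1. Equal to 1: 2.
PR = 1/10 × 100 = 10.0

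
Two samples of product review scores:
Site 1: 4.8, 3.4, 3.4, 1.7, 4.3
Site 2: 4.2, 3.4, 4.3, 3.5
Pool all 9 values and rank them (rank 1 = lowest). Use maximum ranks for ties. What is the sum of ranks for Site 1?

Sorted (ascending): 1.7, 3.4, 3.4, 3.4, 3.5, 4.2, 4.3, 4.3, 4.8
The 3 values of 3.4 occupy positions 2–4 → each gets rank 4.
The 2 values of 4.3 occupy positions 7–8 → each gets rank 8.
Site 1 values → pooled ranks: 4.8→9, 3.4→4, 3.4→4, 1.7→1, 4.3→8
Rank sum = 9 + 4 + 4 + 1 + 8 = 26

26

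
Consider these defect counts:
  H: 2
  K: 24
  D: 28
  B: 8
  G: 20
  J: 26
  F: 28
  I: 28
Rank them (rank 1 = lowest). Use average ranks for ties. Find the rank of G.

Sorted (ascending): 2, 8, 20, 24, 26, 28, 28, 28
The 3 values of 28 occupy positions 6–8 → average rank 7.
G has value 20 → rank 3.

3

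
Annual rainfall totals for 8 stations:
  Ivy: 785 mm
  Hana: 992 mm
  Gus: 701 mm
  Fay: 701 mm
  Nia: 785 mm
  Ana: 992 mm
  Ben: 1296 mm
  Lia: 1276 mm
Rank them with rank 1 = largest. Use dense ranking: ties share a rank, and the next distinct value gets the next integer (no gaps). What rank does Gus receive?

Sorted (descending): 1296, 1276, 992, 992, 785, 785, 701, 701
The 2 values of 992 share dense rank 3.
The 2 values of 785 share dense rank 4.
The 2 values of 701 share dense rank 5.
Remaining distinct values take the next consecutive integers.
Gus has value 701 mm → rank 5.

5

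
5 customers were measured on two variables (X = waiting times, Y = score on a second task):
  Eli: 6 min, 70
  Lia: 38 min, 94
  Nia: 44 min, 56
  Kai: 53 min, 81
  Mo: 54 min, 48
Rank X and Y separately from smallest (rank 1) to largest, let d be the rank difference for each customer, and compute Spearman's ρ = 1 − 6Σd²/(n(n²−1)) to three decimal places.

Ranks of variable 1: 1, 2, 3, 4, 5
Ranks of variable 2: 3, 5, 2, 4, 1
d = r₁ − r₂: -2, -3, 1, 0, 4
d²: 4, 9, 1, 0, 16; Σd² = 30
ρ = 1 − 6·30/(5·24) = 1 − 180/120 = -0.500

-0.500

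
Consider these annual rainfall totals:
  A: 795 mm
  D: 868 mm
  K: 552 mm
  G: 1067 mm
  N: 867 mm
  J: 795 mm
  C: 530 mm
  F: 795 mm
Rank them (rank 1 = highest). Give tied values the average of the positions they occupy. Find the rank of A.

Sorted (descending): 1067, 868, 867, 795, 795, 795, 552, 530
The 3 values of 795 occupy positions 4–6 → average rank 5.
A has value 795 mm → rank 5.

5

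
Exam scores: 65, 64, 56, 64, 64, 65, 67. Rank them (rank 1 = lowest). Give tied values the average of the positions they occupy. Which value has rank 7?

67

Sorted (ascending): 56, 64, 64, 64, 65, 65, 67
The 3 values of 64 occupy positions 2–4 → average rank 3.
The 2 values of 65 occupy positions 5–6 → average rank (5+6)/2 = 5.5.
Rank 7 → value 67.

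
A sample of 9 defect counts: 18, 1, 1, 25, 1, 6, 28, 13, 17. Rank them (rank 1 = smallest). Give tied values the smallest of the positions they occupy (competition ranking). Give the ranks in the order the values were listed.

7, 1, 1, 8, 1, 4, 9, 5, 6

Sorted (ascending): 1, 1, 1, 6, 13, 17, 18, 25, 28
The 3 values of 1 occupy positions 1–3 → each gets rank 1.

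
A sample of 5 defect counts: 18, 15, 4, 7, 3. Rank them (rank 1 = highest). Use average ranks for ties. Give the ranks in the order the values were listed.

Sorted (descending): 18, 15, 7, 4, 3
No ties — each value takes its position as its rank.

1, 2, 4, 3, 5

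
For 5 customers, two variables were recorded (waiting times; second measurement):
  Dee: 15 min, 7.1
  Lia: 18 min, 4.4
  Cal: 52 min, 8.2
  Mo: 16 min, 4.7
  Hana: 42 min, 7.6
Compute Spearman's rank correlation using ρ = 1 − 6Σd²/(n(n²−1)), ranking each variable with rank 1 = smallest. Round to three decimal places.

Ranks of variable 1: 1, 3, 5, 2, 4
Ranks of variable 2: 3, 1, 5, 2, 4
d = r₁ − r₂: -2, 2, 0, 0, 0
d²: 4, 4, 0, 0, 0; Σd² = 8
ρ = 1 − 6·8/(5·24) = 1 − 48/120 = 0.600

0.600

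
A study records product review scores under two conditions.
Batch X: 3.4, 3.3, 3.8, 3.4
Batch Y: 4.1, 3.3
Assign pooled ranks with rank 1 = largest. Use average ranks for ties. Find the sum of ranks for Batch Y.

Sorted (descending): 4.1, 3.8, 3.4, 3.4, 3.3, 3.3
The 2 values of 3.4 occupy positions 3–4 → average rank (3+4)/2 = 3.5.
The 2 values of 3.3 occupy positions 5–6 → average rank (5+6)/2 = 5.5.
Batch Y values → pooled ranks: 4.1→1, 3.3→5.5
Rank sum = 1 + 5.5 = 6.5

6.5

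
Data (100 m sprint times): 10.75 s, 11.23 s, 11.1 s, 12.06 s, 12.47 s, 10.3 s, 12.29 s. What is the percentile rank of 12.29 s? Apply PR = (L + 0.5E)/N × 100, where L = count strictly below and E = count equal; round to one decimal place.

78.6

N = 7.
Strictly below 12.29: 5. Equal to 12.29: 1.
PR = (5 + 0.5·1)/7 × 100 = 78.6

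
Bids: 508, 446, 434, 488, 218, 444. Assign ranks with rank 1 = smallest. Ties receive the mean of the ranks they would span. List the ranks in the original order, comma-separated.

Sorted (ascending): 218, 434, 444, 446, 488, 508
No ties — each value takes its position as its rank.

6, 4, 2, 5, 1, 3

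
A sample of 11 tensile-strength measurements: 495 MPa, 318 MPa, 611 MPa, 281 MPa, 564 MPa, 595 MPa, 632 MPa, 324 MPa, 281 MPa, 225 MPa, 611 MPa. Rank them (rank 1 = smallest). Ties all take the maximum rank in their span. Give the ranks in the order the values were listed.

6, 4, 10, 3, 7, 8, 11, 5, 3, 1, 10

Sorted (ascending): 225, 281, 281, 318, 324, 495, 564, 595, 611, 611, 632
The 2 values of 281 occupy positions 2–3 → each gets rank 3.
The 2 values of 611 occupy positions 9–10 → each gets rank 10.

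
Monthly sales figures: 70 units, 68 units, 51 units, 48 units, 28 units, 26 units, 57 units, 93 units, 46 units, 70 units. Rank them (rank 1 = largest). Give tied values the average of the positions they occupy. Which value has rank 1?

Sorted (descending): 93, 70, 70, 68, 57, 51, 48, 46, 28, 26
The 2 values of 70 occupy positions 2–3 → average rank (2+3)/2 = 2.5.
Rank 1 → value 93.

93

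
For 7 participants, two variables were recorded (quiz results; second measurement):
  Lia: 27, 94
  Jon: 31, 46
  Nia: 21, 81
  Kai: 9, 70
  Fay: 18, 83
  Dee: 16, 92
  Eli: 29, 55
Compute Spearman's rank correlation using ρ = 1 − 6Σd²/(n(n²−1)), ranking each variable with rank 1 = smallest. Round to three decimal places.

Ranks of variable 1: 5, 7, 4, 1, 3, 2, 6
Ranks of variable 2: 7, 1, 4, 3, 5, 6, 2
d = r₁ − r₂: -2, 6, 0, -2, -2, -4, 4
d²: 4, 36, 0, 4, 4, 16, 16; Σd² = 80
ρ = 1 − 6·80/(7·48) = 1 − 480/336 = -0.429

-0.429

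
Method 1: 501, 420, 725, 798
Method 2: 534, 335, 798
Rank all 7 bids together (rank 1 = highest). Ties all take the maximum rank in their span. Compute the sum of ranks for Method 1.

Sorted (descending): 798, 798, 725, 534, 501, 420, 335
The 2 values of 798 occupy positions 1–2 → each gets rank 2.
Method 1 values → pooled ranks: 501→5, 420→6, 725→3, 798→2
Rank sum = 5 + 6 + 3 + 2 = 16

16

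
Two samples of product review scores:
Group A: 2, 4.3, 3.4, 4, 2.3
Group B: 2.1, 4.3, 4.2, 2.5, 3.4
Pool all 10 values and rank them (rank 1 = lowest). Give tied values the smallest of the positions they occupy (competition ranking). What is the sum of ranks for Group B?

28

Sorted (ascending): 2, 2.1, 2.3, 2.5, 3.4, 3.4, 4, 4.2, 4.3, 4.3
The 2 values of 3.4 occupy positions 5–6 → each gets rank 5.
The 2 values of 4.3 occupy positions 9–10 → each gets rank 9.
Group B values → pooled ranks: 2.1→2, 4.3→9, 4.2→8, 2.5→4, 3.4→5
Rank sum = 2 + 9 + 8 + 4 + 5 = 28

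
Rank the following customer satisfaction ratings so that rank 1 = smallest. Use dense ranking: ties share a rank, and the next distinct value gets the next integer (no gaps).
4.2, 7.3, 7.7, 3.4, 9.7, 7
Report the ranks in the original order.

Sorted (ascending): 3.4, 4.2, 7, 7.3, 7.7, 9.7
No ties — each value takes its position as its rank.

2, 4, 5, 1, 6, 3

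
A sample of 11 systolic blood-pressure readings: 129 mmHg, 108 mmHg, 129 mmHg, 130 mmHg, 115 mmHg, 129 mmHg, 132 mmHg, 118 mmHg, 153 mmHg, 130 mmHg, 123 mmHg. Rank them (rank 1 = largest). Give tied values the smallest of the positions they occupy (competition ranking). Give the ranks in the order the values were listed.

5, 11, 5, 3, 10, 5, 2, 9, 1, 3, 8

Sorted (descending): 153, 132, 130, 130, 129, 129, 129, 123, 118, 115, 108
The 2 values of 130 occupy positions 3–4 → each gets rank 3.
The 3 values of 129 occupy positions 5–7 → each gets rank 5.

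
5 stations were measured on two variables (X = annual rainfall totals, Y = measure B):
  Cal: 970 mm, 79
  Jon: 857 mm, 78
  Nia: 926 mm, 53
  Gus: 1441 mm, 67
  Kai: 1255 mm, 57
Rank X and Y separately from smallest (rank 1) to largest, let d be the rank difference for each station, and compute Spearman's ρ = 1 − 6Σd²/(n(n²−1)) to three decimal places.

Ranks of variable 1: 3, 1, 2, 5, 4
Ranks of variable 2: 5, 4, 1, 3, 2
d = r₁ − r₂: -2, -3, 1, 2, 2
d²: 4, 9, 1, 4, 4; Σd² = 22
ρ = 1 − 6·22/(5·24) = 1 − 132/120 = -0.100

-0.100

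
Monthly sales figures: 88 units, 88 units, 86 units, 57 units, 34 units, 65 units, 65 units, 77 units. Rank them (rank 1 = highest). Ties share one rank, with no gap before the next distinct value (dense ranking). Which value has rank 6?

34

Sorted (descending): 88, 88, 86, 77, 65, 65, 57, 34
The 2 values of 88 share dense rank 1.
The 2 values of 65 share dense rank 4.
Remaining distinct values take the next consecutive integers.
Rank 6 → value 34.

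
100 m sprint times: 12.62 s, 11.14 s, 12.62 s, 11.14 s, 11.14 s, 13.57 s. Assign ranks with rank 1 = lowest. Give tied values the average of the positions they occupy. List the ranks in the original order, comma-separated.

Sorted (ascending): 11.14, 11.14, 11.14, 12.62, 12.62, 13.57
The 3 values of 11.14 occupy positions 1–3 → average rank 2.
The 2 values of 12.62 occupy positions 4–5 → average rank (4+5)/2 = 4.5.

4.5, 2, 4.5, 2, 2, 6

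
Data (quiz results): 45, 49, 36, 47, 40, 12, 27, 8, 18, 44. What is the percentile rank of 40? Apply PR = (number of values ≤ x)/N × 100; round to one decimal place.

N = 10.
Strictly below 40: 5. Equal to 40: 1.
PR = 6/10 × 100 = 60.0

60.0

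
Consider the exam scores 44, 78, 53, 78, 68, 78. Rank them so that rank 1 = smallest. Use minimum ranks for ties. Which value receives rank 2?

Sorted (ascending): 44, 53, 68, 78, 78, 78
The 3 values of 78 occupy positions 4–6 → each gets rank 4.
Rank 2 → value 53.

53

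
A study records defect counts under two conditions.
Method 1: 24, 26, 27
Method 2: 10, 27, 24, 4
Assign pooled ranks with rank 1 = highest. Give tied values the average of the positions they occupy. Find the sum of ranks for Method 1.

Sorted (descending): 27, 27, 26, 24, 24, 10, 4
The 2 values of 27 occupy positions 1–2 → average rank (1+2)/2 = 1.5.
The 2 values of 24 occupy positions 4–5 → average rank (4+5)/2 = 4.5.
Method 1 values → pooled ranks: 24→4.5, 26→3, 27→1.5
Rank sum = 4.5 + 3 + 1.5 = 9

9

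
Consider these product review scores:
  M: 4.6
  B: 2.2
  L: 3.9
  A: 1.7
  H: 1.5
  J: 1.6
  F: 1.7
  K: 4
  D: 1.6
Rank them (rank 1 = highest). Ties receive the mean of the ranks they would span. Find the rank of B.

4

Sorted (descending): 4.6, 4, 3.9, 2.2, 1.7, 1.7, 1.6, 1.6, 1.5
The 2 values of 1.7 occupy positions 5–6 → average rank (5+6)/2 = 5.5.
The 2 values of 1.6 occupy positions 7–8 → average rank (7+8)/2 = 7.5.
B has value 2.2 → rank 4.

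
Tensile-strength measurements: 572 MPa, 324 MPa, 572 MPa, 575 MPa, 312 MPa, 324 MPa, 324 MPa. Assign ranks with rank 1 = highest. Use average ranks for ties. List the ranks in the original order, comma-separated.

Sorted (descending): 575, 572, 572, 324, 324, 324, 312
The 2 values of 572 occupy positions 2–3 → average rank (2+3)/2 = 2.5.
The 3 values of 324 occupy positions 4–6 → average rank 5.

2.5, 5, 2.5, 1, 7, 5, 5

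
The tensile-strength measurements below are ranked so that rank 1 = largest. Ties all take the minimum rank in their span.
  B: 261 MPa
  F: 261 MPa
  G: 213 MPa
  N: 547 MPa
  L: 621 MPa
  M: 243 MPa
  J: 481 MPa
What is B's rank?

4

Sorted (descending): 621, 547, 481, 261, 261, 243, 213
The 2 values of 261 occupy positions 4–5 → each gets rank 4.
B has value 261 MPa → rank 4.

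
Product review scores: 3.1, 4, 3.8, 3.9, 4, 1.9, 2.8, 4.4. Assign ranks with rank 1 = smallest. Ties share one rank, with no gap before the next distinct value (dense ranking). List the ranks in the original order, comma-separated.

Sorted (ascending): 1.9, 2.8, 3.1, 3.8, 3.9, 4, 4, 4.4
The 2 values of 4 share dense rank 6.
Remaining distinct values take the next consecutive integers.

3, 6, 4, 5, 6, 1, 2, 7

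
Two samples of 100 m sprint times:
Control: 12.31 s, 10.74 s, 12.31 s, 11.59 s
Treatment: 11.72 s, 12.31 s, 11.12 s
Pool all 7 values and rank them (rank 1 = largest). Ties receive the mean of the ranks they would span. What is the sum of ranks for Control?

Sorted (descending): 12.31, 12.31, 12.31, 11.72, 11.59, 11.12, 10.74
The 3 values of 12.31 occupy positions 1–3 → average rank 2.
Control values → pooled ranks: 12.31→2, 10.74→7, 12.31→2, 11.59→5
Rank sum = 2 + 7 + 2 + 5 = 16

16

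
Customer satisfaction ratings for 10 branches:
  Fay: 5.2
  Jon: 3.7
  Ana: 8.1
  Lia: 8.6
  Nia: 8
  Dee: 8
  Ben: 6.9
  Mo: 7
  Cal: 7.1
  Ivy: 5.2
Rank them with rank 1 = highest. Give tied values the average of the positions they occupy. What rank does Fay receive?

8.5

Sorted (descending): 8.6, 8.1, 8, 8, 7.1, 7, 6.9, 5.2, 5.2, 3.7
The 2 values of 8 occupy positions 3–4 → average rank (3+4)/2 = 3.5.
The 2 values of 5.2 occupy positions 8–9 → average rank (8+9)/2 = 8.5.
Fay has value 5.2 → rank 8.5.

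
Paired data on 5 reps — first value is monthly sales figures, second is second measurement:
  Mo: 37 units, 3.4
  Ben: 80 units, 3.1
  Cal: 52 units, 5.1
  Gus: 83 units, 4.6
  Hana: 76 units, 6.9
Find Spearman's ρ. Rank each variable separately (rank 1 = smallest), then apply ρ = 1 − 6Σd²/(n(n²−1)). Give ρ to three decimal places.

-0.100

Ranks of variable 1: 1, 4, 2, 5, 3
Ranks of variable 2: 2, 1, 4, 3, 5
d = r₁ − r₂: -1, 3, -2, 2, -2
d²: 1, 9, 4, 4, 4; Σd² = 22
ρ = 1 − 6·22/(5·24) = 1 − 132/120 = -0.100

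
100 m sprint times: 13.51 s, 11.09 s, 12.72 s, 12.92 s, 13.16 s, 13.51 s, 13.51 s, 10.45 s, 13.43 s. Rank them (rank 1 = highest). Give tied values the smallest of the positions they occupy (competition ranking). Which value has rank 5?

Sorted (descending): 13.51, 13.51, 13.51, 13.43, 13.16, 12.92, 12.72, 11.09, 10.45
The 3 values of 13.51 occupy positions 1–3 → each gets rank 1.
Rank 5 → value 13.16.

13.16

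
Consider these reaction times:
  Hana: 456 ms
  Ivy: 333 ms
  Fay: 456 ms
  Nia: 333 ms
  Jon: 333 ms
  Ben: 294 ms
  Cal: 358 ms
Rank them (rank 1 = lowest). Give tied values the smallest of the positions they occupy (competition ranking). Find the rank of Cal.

5

Sorted (ascending): 294, 333, 333, 333, 358, 456, 456
The 3 values of 333 occupy positions 2–4 → each gets rank 2.
The 2 values of 456 occupy positions 6–7 → each gets rank 6.
Cal has value 358 ms → rank 5.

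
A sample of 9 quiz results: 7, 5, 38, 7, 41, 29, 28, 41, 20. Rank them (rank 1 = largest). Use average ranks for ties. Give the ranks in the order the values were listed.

Sorted (descending): 41, 41, 38, 29, 28, 20, 7, 7, 5
The 2 values of 41 occupy positions 1–2 → average rank (1+2)/2 = 1.5.
The 2 values of 7 occupy positions 7–8 → average rank (7+8)/2 = 7.5.

7.5, 9, 3, 7.5, 1.5, 4, 5, 1.5, 6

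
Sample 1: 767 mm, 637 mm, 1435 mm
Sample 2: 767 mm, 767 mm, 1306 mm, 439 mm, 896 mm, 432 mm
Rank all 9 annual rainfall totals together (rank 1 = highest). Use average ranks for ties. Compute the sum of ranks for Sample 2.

32

Sorted (descending): 1435, 1306, 896, 767, 767, 767, 637, 439, 432
The 3 values of 767 occupy positions 4–6 → average rank 5.
Sample 2 values → pooled ranks: 767→5, 767→5, 1306→2, 439→8, 896→3, 432→9
Rank sum = 5 + 5 + 2 + 8 + 3 + 9 = 32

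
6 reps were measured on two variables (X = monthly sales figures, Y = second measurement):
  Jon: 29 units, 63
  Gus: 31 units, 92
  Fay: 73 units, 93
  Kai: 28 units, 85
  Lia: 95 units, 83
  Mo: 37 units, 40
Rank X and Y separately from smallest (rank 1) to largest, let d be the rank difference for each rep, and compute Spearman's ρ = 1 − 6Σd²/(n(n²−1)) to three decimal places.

0.086

Ranks of variable 1: 2, 3, 5, 1, 6, 4
Ranks of variable 2: 2, 5, 6, 4, 3, 1
d = r₁ − r₂: 0, -2, -1, -3, 3, 3
d²: 0, 4, 1, 9, 9, 9; Σd² = 32
ρ = 1 − 6·32/(6·35) = 1 − 192/210 = 0.086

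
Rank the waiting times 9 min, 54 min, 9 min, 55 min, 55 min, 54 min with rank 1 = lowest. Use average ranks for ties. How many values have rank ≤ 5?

Sorted (ascending): 9, 9, 54, 54, 55, 55
The 2 values of 9 occupy positions 1–2 → average rank (1+2)/2 = 1.5.
The 2 values of 54 occupy positions 3–4 → average rank (3+4)/2 = 3.5.
The 2 values of 55 occupy positions 5–6 → average rank (5+6)/2 = 5.5.
Ranks ≤ 5: {1.5, 1.5, 3.5, 3.5} → 4 values.

4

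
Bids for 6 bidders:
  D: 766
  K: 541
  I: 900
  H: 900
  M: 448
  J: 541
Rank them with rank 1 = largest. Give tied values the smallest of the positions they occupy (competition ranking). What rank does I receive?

1

Sorted (descending): 900, 900, 766, 541, 541, 448
The 2 values of 900 occupy positions 1–2 → each gets rank 1.
The 2 values of 541 occupy positions 4–5 → each gets rank 4.
I has value 900 → rank 1.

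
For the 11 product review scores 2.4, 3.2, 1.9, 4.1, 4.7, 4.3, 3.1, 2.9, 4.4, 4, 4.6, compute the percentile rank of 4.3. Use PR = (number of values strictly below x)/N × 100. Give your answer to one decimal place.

63.6

N = 11.
Strictly below 4.3: 7. Equal to 4.3: 1.
PR = 7/11 × 100 = 63.6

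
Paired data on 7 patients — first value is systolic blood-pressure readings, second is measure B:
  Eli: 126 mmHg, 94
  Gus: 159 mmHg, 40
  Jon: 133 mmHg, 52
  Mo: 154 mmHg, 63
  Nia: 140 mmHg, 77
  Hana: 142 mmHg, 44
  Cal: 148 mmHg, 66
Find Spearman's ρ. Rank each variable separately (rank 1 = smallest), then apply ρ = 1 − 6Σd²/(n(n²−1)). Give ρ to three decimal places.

-0.607

Ranks of variable 1: 1, 7, 2, 6, 3, 4, 5
Ranks of variable 2: 7, 1, 3, 4, 6, 2, 5
d = r₁ − r₂: -6, 6, -1, 2, -3, 2, 0
d²: 36, 36, 1, 4, 9, 4, 0; Σd² = 90
ρ = 1 − 6·90/(7·48) = 1 − 540/336 = -0.607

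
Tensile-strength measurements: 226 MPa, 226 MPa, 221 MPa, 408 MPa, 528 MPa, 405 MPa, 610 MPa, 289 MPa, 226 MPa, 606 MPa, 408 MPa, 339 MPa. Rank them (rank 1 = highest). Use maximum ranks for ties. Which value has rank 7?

Sorted (descending): 610, 606, 528, 408, 408, 405, 339, 289, 226, 226, 226, 221
The 2 values of 408 occupy positions 4–5 → each gets rank 5.
The 3 values of 226 occupy positions 9–11 → each gets rank 11.
Rank 7 → value 339.

339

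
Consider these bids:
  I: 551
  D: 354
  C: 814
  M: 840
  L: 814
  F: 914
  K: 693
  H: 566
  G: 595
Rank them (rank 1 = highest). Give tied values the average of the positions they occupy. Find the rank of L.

Sorted (descending): 914, 840, 814, 814, 693, 595, 566, 551, 354
The 2 values of 814 occupy positions 3–4 → average rank (3+4)/2 = 3.5.
L has value 814 → rank 3.5.

3.5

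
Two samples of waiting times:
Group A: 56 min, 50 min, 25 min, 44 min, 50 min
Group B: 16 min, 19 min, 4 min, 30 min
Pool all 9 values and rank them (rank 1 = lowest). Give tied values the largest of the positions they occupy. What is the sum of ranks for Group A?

35

Sorted (ascending): 4, 16, 19, 25, 30, 44, 50, 50, 56
The 2 values of 50 occupy positions 7–8 → each gets rank 8.
Group A values → pooled ranks: 56→9, 50→8, 25→4, 44→6, 50→8
Rank sum = 9 + 8 + 4 + 6 + 8 = 35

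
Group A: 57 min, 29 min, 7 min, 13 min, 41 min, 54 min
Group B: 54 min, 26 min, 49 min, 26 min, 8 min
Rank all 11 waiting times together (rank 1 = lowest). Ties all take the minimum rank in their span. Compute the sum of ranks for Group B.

Sorted (ascending): 7, 8, 13, 26, 26, 29, 41, 49, 54, 54, 57
The 2 values of 26 occupy positions 4–5 → each gets rank 4.
The 2 values of 54 occupy positions 9–10 → each gets rank 9.
Group B values → pooled ranks: 54→9, 26→4, 49→8, 26→4, 8→2
Rank sum = 9 + 4 + 8 + 4 + 2 = 27

27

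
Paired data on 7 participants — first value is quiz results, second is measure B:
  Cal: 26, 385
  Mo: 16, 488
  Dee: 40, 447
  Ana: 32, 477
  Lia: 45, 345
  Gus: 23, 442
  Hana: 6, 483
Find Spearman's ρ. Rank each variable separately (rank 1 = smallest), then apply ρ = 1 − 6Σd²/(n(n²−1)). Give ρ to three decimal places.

-0.679

Ranks of variable 1: 4, 2, 6, 5, 7, 3, 1
Ranks of variable 2: 2, 7, 4, 5, 1, 3, 6
d = r₁ − r₂: 2, -5, 2, 0, 6, 0, -5
d²: 4, 25, 4, 0, 36, 0, 25; Σd² = 94
ρ = 1 − 6·94/(7·48) = 1 − 564/336 = -0.679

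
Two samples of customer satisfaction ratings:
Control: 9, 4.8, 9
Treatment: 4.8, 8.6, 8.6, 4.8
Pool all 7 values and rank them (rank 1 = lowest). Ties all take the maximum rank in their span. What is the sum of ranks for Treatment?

Sorted (ascending): 4.8, 4.8, 4.8, 8.6, 8.6, 9, 9
The 3 values of 4.8 occupy positions 1–3 → each gets rank 3.
The 2 values of 8.6 occupy positions 4–5 → each gets rank 5.
The 2 values of 9 occupy positions 6–7 → each gets rank 7.
Treatment values → pooled ranks: 4.8→3, 8.6→5, 8.6→5, 4.8→3
Rank sum = 3 + 5 + 5 + 3 = 16

16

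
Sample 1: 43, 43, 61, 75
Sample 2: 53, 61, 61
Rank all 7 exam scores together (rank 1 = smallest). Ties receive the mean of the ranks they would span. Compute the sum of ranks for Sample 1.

15

Sorted (ascending): 43, 43, 53, 61, 61, 61, 75
The 2 values of 43 occupy positions 1–2 → average rank (1+2)/2 = 1.5.
The 3 values of 61 occupy positions 4–6 → average rank 5.
Sample 1 values → pooled ranks: 43→1.5, 43→1.5, 61→5, 75→7
Rank sum = 1.5 + 1.5 + 5 + 7 = 15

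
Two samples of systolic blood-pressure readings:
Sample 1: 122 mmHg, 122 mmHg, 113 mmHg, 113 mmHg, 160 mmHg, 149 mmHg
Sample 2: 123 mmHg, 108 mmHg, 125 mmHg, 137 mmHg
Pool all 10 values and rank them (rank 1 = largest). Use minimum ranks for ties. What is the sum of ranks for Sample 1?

Sorted (descending): 160, 149, 137, 125, 123, 122, 122, 113, 113, 108
The 2 values of 122 occupy positions 6–7 → each gets rank 6.
The 2 values of 113 occupy positions 8–9 → each gets rank 8.
Sample 1 values → pooled ranks: 122→6, 122→6, 113→8, 113→8, 160→1, 149→2
Rank sum = 6 + 6 + 8 + 8 + 1 + 2 = 31

31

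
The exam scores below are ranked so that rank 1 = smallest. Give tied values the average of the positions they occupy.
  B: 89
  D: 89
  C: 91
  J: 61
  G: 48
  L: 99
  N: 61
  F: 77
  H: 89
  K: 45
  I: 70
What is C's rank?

10

Sorted (ascending): 45, 48, 61, 61, 70, 77, 89, 89, 89, 91, 99
The 2 values of 61 occupy positions 3–4 → average rank (3+4)/2 = 3.5.
The 3 values of 89 occupy positions 7–9 → average rank 8.
C has value 91 → rank 10.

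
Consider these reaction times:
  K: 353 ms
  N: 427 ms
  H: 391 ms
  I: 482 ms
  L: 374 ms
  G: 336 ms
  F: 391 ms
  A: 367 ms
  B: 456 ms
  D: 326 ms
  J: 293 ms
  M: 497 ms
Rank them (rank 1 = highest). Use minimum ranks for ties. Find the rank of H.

Sorted (descending): 497, 482, 456, 427, 391, 391, 374, 367, 353, 336, 326, 293
The 2 values of 391 occupy positions 5–6 → each gets rank 5.
H has value 391 ms → rank 5.

5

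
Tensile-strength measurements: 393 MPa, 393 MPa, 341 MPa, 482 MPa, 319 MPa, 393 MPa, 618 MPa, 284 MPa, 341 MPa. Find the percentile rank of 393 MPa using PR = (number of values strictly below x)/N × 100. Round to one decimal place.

N = 9.
Strictly below 393: 4. Equal to 393: 3.
PR = 4/9 × 100 = 44.4

44.4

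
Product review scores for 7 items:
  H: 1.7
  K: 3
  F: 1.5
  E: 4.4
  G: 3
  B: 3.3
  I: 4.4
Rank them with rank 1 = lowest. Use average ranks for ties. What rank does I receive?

6.5

Sorted (ascending): 1.5, 1.7, 3, 3, 3.3, 4.4, 4.4
The 2 values of 3 occupy positions 3–4 → average rank (3+4)/2 = 3.5.
The 2 values of 4.4 occupy positions 6–7 → average rank (6+7)/2 = 6.5.
I has value 4.4 → rank 6.5.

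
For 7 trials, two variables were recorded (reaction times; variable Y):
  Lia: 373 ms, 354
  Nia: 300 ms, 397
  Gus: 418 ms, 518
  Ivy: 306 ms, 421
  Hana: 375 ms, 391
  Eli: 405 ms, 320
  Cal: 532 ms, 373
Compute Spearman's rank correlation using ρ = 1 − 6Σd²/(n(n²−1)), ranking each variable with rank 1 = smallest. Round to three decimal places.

-0.179

Ranks of variable 1: 3, 1, 6, 2, 4, 5, 7
Ranks of variable 2: 2, 5, 7, 6, 4, 1, 3
d = r₁ − r₂: 1, -4, -1, -4, 0, 4, 4
d²: 1, 16, 1, 16, 0, 16, 16; Σd² = 66
ρ = 1 − 6·66/(7·48) = 1 − 396/336 = -0.179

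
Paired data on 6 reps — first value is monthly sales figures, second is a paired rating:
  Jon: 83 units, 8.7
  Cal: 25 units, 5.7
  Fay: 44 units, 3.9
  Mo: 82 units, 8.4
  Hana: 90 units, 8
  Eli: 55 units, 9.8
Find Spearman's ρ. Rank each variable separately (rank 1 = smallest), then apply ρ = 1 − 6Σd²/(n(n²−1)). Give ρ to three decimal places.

Ranks of variable 1: 5, 1, 2, 4, 6, 3
Ranks of variable 2: 5, 2, 1, 4, 3, 6
d = r₁ − r₂: 0, -1, 1, 0, 3, -3
d²: 0, 1, 1, 0, 9, 9; Σd² = 20
ρ = 1 − 6·20/(6·35) = 1 − 120/210 = 0.429

0.429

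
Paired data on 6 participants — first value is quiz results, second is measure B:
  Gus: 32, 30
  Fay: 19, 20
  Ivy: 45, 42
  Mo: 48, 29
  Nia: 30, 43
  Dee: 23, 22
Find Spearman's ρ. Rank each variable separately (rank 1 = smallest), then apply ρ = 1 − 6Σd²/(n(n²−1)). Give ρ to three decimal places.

0.486

Ranks of variable 1: 4, 1, 5, 6, 3, 2
Ranks of variable 2: 4, 1, 5, 3, 6, 2
d = r₁ − r₂: 0, 0, 0, 3, -3, 0
d²: 0, 0, 0, 9, 9, 0; Σd² = 18
ρ = 1 − 6·18/(6·35) = 1 − 108/210 = 0.486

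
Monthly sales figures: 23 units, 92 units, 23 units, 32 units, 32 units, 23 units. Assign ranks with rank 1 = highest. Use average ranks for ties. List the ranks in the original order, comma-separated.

5, 1, 5, 2.5, 2.5, 5

Sorted (descending): 92, 32, 32, 23, 23, 23
The 2 values of 32 occupy positions 2–3 → average rank (2+3)/2 = 2.5.
The 3 values of 23 occupy positions 4–6 → average rank 5.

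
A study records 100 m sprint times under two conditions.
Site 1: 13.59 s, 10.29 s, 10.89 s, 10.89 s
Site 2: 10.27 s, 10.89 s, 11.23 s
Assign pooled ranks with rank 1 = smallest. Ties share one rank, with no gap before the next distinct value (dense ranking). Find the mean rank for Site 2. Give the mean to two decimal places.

Sorted (ascending): 10.27, 10.29, 10.89, 10.89, 10.89, 11.23, 13.59
The 3 values of 10.89 share dense rank 3.
Remaining distinct values take the next consecutive integers.
Site 2 values → pooled ranks: 10.27→1, 10.89→3, 11.23→4
Mean rank = (1 + 3 + 4) / 3 = 2.67

2.67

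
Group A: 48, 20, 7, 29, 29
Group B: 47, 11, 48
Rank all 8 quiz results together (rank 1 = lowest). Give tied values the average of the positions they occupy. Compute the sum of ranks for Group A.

20.5

Sorted (ascending): 7, 11, 20, 29, 29, 47, 48, 48
The 2 values of 29 occupy positions 4–5 → average rank (4+5)/2 = 4.5.
The 2 values of 48 occupy positions 7–8 → average rank (7+8)/2 = 7.5.
Group A values → pooled ranks: 48→7.5, 20→3, 7→1, 29→4.5, 29→4.5
Rank sum = 7.5 + 3 + 1 + 4.5 + 4.5 = 20.5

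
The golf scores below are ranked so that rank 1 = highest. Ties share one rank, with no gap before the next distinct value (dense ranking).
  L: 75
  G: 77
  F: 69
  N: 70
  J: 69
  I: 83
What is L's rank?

3

Sorted (descending): 83, 77, 75, 70, 69, 69
The 2 values of 69 share dense rank 5.
Remaining distinct values take the next consecutive integers.
L has value 75 → rank 3.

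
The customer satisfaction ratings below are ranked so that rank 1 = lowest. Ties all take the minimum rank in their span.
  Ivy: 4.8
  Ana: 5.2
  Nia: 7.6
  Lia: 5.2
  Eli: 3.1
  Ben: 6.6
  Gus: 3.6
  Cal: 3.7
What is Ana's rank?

5

Sorted (ascending): 3.1, 3.6, 3.7, 4.8, 5.2, 5.2, 6.6, 7.6
The 2 values of 5.2 occupy positions 5–6 → each gets rank 5.
Ana has value 5.2 → rank 5.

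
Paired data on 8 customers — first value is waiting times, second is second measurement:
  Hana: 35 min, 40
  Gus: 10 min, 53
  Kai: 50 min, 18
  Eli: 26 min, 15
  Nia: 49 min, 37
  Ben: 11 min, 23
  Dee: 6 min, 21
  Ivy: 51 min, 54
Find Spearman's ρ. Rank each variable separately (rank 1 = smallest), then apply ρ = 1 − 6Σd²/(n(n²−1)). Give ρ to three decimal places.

Ranks of variable 1: 5, 2, 7, 4, 6, 3, 1, 8
Ranks of variable 2: 6, 7, 2, 1, 5, 4, 3, 8
d = r₁ − r₂: -1, -5, 5, 3, 1, -1, -2, 0
d²: 1, 25, 25, 9, 1, 1, 4, 0; Σd² = 66
ρ = 1 − 6·66/(8·63) = 1 − 396/504 = 0.214

0.214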